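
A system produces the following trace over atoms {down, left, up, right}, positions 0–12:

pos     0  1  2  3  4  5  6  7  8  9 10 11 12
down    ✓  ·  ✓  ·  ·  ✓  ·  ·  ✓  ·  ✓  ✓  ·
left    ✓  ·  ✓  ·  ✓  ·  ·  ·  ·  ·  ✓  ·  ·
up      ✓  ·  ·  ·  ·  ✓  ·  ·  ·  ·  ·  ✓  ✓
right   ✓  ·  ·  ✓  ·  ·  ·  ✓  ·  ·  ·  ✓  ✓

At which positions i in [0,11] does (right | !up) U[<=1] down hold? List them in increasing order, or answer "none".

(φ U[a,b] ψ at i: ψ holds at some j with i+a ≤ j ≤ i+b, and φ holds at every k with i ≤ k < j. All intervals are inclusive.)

Evaluate at each i in [0,11]:
  i=0: ✓ (rhs at j=0)
  i=1: ✓ (rhs at j=2; lhs holds on [1,1])
  i=2: ✓ (rhs at j=2)
  i=3: ✗ (no rhs in [3,4])
  i=4: ✓ (rhs at j=5; lhs holds on [4,4])
  i=5: ✓ (rhs at j=5)
  i=6: ✗ (no rhs in [6,7])
  i=7: ✓ (rhs at j=8; lhs holds on [7,7])
  i=8: ✓ (rhs at j=8)
  i=9: ✓ (rhs at j=10; lhs holds on [9,9])
  i=10: ✓ (rhs at j=10)
  i=11: ✓ (rhs at j=11)

0, 1, 2, 4, 5, 7, 8, 9, 10, 11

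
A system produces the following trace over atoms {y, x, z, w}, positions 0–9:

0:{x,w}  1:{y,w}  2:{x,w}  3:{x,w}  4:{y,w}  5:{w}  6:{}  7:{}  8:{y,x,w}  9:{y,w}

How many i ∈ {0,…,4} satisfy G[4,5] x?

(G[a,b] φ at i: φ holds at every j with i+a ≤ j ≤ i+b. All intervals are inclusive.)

0

Evaluate at each i in [0,4]:
  i=0: ✗ (fails at j=4)
  i=1: ✗ (fails at j=5)
  i=2: ✗ (fails at j=6)
  i=3: ✗ (fails at j=7)
  i=4: ✗ (fails at j=9)
Positions where it holds: {} → 0.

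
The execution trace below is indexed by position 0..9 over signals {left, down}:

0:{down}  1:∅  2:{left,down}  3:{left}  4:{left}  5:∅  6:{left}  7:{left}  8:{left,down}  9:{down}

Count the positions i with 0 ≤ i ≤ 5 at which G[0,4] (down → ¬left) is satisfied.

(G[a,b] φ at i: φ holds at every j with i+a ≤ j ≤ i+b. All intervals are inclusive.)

Evaluate at each i in [0,5]:
  i=0: ✗ (fails at j=2)
  i=1: ✗ (fails at j=2)
  i=2: ✗ (fails at j=2)
  i=3: ✓ (all of [3,7])
  i=4: ✗ (fails at j=8)
  i=5: ✗ (fails at j=8)
Positions where it holds: {3} → 1.

1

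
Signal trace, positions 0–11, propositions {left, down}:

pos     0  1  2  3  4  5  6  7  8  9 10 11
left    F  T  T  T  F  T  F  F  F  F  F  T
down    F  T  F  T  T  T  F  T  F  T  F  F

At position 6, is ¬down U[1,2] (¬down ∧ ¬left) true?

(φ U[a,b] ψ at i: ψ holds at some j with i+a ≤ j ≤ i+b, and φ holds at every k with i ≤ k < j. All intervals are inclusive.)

Need some j in [7,8] with (¬down ∧ ¬left), and ¬down at every k in [6,j-1].
  j=7: (¬down ∧ ¬left) false.
  j=8: (¬down ∧ ¬left) holds, but ¬down fails at k=7 → not this j.
No j in the window works → until fails.

False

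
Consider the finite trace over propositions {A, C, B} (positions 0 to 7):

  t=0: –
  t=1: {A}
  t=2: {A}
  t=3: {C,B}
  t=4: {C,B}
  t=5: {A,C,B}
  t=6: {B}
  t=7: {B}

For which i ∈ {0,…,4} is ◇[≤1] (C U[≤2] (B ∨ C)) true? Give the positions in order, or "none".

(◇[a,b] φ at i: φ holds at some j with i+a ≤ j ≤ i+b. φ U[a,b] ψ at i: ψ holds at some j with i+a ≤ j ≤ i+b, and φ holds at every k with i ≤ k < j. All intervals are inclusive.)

Evaluate at each i in [0,4]:
  i=0: ✗ (none in [0,1])
  i=1: ✗ (none in [1,2])
  i=2: ✓ (witness j=3)
  i=3: ✓ (witness j=3)
  i=4: ✓ (witness j=4)

2, 3, 4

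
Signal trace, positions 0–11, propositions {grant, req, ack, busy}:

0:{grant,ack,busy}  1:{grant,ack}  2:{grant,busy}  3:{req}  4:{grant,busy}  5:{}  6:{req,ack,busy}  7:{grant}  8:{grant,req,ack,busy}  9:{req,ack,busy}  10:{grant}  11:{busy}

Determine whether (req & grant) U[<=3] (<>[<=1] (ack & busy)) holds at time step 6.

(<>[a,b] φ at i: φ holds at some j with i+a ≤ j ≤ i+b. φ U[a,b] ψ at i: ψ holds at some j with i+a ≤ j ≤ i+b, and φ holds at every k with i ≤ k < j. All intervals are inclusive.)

Need some j in [6,9] with <>[<=1] (ack & busy), and (req & grant) at every k in [6,j-1].
  j=6: <>[<=1] (ack & busy) holds; no prefix to check → satisfied.

True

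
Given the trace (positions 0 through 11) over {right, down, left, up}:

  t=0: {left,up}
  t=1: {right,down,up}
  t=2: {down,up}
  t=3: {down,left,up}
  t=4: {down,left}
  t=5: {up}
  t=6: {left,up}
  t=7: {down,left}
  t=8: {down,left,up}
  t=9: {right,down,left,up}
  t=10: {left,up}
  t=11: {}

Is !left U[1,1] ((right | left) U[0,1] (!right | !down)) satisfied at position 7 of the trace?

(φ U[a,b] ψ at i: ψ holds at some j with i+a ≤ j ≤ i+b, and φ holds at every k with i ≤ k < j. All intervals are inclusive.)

Need some j in [8,8] with ((right | left) U[0,1] (!right | !down)), and !left at every k in [7,j-1].
  j=8: ((right | left) U[0,1] (!right | !down)) holds, but !left fails at k=7 → not this j.
No j in the window works → until fails.

No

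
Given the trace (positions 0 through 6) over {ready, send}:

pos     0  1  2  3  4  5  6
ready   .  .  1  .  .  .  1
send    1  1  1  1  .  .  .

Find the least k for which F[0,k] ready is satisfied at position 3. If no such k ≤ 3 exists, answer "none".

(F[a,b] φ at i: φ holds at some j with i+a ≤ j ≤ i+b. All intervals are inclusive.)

Scan j = 3,4,… for ready:
  j=3: fails
  j=4: fails
  j=5: fails
  j=6: holds
First hit at j=6, so smallest k = 6-3 = 3.

3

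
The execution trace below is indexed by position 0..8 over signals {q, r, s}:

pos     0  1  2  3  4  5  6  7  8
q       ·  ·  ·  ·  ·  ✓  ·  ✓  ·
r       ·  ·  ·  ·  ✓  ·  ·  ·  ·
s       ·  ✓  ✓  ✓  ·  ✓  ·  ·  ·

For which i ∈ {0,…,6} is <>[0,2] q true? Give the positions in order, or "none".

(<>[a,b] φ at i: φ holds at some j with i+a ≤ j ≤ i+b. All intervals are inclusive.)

3, 4, 5, 6

Evaluate at each i in [0,6]:
  i=0: ✗ (none in [0,2])
  i=1: ✗ (none in [1,3])
  i=2: ✗ (none in [2,4])
  i=3: ✓ (witness j=5)
  i=4: ✓ (witness j=5)
  i=5: ✓ (witness j=5)
  i=6: ✓ (witness j=7)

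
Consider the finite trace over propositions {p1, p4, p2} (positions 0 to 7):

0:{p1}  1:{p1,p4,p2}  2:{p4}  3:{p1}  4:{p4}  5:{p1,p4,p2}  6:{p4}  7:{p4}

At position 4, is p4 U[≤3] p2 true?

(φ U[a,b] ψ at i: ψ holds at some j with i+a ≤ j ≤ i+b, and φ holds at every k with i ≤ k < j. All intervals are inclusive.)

Need some j in [4,7] with p2, and p4 at every k in [4,j-1].
  j=4: p2 false.
  j=5: p2 holds; p4 holds at every k in [4,4] → satisfied.

Yes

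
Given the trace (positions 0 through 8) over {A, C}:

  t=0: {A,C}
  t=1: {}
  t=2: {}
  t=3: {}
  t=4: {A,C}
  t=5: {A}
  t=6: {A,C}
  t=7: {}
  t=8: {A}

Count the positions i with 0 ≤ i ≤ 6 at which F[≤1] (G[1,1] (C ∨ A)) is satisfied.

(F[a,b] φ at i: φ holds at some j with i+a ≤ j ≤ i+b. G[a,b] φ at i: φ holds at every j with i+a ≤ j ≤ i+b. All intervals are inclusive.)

Evaluate at each i in [0,6]:
  i=0: ✗ (none in [0,1])
  i=1: ✗ (none in [1,2])
  i=2: ✓ (witness j=3)
  i=3: ✓ (witness j=3)
  i=4: ✓ (witness j=4)
  i=5: ✓ (witness j=5)
  i=6: ✓ (witness j=7)
Positions where it holds: {2, 3, 4, 5, 6} → 5.

5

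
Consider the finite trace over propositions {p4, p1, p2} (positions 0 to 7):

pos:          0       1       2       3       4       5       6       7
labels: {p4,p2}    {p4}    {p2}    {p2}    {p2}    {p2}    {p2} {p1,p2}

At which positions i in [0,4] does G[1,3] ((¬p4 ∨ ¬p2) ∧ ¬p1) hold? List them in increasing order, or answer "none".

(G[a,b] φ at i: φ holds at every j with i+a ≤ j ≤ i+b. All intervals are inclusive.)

0, 1, 2, 3

Evaluate at each i in [0,4]:
  i=0: ✓ (all of [1,3])
  i=1: ✓ (all of [2,4])
  i=2: ✓ (all of [3,5])
  i=3: ✓ (all of [4,6])
  i=4: ✗ (fails at j=7)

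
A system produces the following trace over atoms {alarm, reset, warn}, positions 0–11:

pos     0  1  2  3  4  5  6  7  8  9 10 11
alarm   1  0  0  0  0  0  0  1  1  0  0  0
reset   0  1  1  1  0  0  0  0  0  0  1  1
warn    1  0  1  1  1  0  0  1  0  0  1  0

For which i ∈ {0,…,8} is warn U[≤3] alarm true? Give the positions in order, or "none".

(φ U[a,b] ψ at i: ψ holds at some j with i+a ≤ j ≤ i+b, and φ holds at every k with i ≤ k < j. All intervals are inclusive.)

0, 7, 8

Evaluate at each i in [0,8]:
  i=0: ✓ (rhs at j=0)
  i=1: ✗ (no rhs in [1,4])
  i=2: ✗ (no rhs in [2,5])
  i=3: ✗ (no rhs in [3,6])
  i=4: ✗ (lhs fails at k=5 before rhs at j=7)
  i=5: ✗ (lhs fails at k=5 before rhs at j=7)
  i=6: ✗ (lhs fails at k=6 before rhs at j=7)
  i=7: ✓ (rhs at j=7)
  i=8: ✓ (rhs at j=8)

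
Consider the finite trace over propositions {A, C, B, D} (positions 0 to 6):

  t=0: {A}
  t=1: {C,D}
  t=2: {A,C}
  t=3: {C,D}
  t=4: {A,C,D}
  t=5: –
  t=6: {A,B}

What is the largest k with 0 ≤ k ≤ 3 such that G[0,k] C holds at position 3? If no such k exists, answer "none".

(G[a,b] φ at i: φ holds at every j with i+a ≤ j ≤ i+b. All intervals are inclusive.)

1

C must hold from j=3 onward; find where it first fails.
  j=3: holds
  j=4: holds
  j=5: fails
Holds on [3,4], so largest k = 1.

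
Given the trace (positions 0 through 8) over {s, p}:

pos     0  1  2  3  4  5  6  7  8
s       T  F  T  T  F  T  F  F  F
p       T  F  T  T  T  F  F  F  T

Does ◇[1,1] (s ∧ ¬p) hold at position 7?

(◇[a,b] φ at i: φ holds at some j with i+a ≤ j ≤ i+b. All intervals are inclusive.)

Does not hold

Check (s ∧ ¬p) at each j in [8,8]:
  j=8: false
No position in the window satisfies it → formula fails.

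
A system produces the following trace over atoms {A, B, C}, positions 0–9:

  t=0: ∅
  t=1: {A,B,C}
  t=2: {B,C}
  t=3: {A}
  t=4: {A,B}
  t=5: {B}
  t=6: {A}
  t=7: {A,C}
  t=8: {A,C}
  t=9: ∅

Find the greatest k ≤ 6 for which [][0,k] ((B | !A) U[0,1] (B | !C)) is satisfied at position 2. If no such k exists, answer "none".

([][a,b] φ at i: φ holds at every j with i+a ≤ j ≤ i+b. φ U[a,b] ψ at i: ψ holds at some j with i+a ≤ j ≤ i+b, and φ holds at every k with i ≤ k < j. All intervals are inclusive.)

((B | !A) U[0,1] (B | !C)) must hold from j=2 onward; find where it first fails.
  j=2: holds
  j=3: holds
  j=4: holds
  j=5: holds
  j=6: holds
  j=7: fails
Holds on [2,6], so largest k = 4.

4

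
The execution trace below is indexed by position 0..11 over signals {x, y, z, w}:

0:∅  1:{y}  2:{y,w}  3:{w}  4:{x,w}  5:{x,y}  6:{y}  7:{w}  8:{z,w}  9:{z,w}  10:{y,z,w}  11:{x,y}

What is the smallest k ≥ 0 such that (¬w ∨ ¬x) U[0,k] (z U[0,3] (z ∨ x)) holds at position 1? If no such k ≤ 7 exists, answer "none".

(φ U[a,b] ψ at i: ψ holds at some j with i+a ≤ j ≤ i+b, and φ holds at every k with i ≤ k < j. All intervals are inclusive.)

3

Need earliest j ≥ 1 with (z U[0,3] (z ∨ x)), and (¬w ∨ ¬x) at every k in [1,j-1].
  j=1: rhs fails.
  j=2: rhs fails.
  j=3: rhs fails.
  j=4: rhs holds; lhs holds on [1,3]. k = 3.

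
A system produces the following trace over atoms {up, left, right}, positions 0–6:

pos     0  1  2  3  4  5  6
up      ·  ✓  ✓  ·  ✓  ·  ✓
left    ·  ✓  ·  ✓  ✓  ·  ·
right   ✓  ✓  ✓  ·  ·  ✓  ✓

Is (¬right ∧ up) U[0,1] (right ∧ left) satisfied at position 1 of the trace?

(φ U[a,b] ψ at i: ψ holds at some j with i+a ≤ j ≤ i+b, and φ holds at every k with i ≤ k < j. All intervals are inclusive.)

Need some j in [1,2] with (right ∧ left), and (¬right ∧ up) at every k in [1,j-1].
  j=1: (right ∧ left) holds; no prefix to check → satisfied.

Yes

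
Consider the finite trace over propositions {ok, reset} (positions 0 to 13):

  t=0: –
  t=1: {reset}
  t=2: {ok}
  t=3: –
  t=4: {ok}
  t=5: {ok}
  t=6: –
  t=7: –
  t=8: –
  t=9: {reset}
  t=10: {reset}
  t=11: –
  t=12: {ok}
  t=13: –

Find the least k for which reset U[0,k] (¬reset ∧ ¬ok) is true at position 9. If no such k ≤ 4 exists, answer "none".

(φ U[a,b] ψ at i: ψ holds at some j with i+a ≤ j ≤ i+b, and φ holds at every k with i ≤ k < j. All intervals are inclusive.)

Need earliest j ≥ 9 with (¬reset ∧ ¬ok), and reset at every k in [9,j-1].
  j=9: rhs fails.
  j=10: rhs fails.
  j=11: rhs holds; lhs holds on [9,10]. k = 2.

2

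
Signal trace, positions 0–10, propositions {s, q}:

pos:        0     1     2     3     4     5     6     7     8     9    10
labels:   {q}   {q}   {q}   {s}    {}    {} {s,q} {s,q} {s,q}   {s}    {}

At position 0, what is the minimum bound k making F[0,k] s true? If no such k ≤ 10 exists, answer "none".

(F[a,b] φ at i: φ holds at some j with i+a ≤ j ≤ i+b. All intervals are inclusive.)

Scan j = 0,1,… for s:
  j=0: fails
  j=1: fails
  j=2: fails
  j=3: holds
First hit at j=3, so smallest k = 3-0 = 3.

3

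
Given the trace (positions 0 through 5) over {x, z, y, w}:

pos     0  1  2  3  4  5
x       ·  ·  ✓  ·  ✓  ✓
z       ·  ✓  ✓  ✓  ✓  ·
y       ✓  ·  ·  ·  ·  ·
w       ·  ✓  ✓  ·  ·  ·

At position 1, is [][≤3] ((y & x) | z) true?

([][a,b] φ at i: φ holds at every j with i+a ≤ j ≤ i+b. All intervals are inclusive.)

Holds

Check ((y & x) | z) at every j in [1,4]:
  j=1: true
  j=2: true
  j=3: true
  j=4: true
All positions satisfy it → formula holds.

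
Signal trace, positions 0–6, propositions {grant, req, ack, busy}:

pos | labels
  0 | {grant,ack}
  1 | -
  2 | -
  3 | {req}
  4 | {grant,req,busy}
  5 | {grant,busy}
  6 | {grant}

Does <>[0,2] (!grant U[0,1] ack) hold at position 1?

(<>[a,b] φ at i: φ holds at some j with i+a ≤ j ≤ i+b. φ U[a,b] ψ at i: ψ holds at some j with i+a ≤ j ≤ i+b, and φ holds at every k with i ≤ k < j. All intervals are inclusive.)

Check (!grant U[0,1] ack) at each j in [1,3]:
  j=1: fails
  j=2: fails
  j=3: fails
No position in the window satisfies it → formula fails.

No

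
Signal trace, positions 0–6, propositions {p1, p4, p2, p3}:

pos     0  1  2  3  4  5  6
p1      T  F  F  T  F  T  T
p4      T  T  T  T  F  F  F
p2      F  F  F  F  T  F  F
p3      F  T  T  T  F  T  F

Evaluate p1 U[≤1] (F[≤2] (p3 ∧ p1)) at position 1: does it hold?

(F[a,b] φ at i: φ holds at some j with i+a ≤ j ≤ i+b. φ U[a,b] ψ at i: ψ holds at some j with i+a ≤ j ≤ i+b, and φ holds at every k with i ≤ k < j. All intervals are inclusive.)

Yes

Need some j in [1,2] with F[≤2] (p3 ∧ p1), and p1 at every k in [1,j-1].
  j=1: F[≤2] (p3 ∧ p1) holds; no prefix to check → satisfied.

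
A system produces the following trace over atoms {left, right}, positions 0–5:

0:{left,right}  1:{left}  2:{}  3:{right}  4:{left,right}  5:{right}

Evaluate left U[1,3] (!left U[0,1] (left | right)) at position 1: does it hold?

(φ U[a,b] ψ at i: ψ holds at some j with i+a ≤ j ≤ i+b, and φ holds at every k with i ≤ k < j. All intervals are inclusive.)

Need some j in [2,4] with (!left U[0,1] (left | right)), and left at every k in [1,j-1].
  j=2: (!left U[0,1] (left | right)) holds; left holds at every k in [1,1] → satisfied.

Holds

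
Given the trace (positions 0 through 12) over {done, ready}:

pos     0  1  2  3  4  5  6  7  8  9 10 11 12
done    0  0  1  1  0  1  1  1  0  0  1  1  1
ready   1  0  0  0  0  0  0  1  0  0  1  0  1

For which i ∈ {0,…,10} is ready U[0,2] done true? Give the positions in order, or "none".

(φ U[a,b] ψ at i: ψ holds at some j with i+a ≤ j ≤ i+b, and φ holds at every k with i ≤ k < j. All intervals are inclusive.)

Evaluate at each i in [0,10]:
  i=0: ✗ (lhs fails at k=1 before rhs at j=2)
  i=1: ✗ (lhs fails at k=1 before rhs at j=2)
  i=2: ✓ (rhs at j=2)
  i=3: ✓ (rhs at j=3)
  i=4: ✗ (lhs fails at k=4 before rhs at j=5)
  i=5: ✓ (rhs at j=5)
  i=6: ✓ (rhs at j=6)
  i=7: ✓ (rhs at j=7)
  i=8: ✗ (lhs fails at k=8 before rhs at j=10)
  i=9: ✗ (lhs fails at k=9 before rhs at j=10)
  i=10: ✓ (rhs at j=10)

2, 3, 5, 6, 7, 10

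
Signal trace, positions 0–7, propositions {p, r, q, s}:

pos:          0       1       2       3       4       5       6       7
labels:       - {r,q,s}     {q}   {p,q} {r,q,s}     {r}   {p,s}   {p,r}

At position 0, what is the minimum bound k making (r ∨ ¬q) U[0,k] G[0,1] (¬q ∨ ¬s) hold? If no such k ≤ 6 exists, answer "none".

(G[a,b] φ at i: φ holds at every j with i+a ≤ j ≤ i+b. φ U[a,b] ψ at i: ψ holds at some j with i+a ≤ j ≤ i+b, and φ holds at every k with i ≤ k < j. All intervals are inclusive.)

Need earliest j ≥ 0 with G[0,1] (¬q ∨ ¬s), and (r ∨ ¬q) at every k in [0,j-1].
  j=0: rhs fails.
  j=1: rhs fails.
  j=2: rhs holds; lhs holds on [0,1]. k = 2.

2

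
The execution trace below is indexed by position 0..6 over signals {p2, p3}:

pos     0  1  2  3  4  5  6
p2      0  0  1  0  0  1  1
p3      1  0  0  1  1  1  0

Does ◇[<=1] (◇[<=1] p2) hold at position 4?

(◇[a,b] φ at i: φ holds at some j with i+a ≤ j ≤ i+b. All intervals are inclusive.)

Check ◇[<=1] p2 at each j in [4,5]:
  j=4: holds (witness at 5)
  j=5: holds (witness at 5)
Found at j=4 → formula holds.

Yes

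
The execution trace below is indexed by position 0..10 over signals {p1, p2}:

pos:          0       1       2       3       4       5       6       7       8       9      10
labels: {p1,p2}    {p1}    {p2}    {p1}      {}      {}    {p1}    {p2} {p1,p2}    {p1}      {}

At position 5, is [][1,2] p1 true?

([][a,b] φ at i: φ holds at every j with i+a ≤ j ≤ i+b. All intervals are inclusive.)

Check p1 at every j in [6,7]:
  j=6: true
  j=7: false
Fails at j=7 → formula fails.

False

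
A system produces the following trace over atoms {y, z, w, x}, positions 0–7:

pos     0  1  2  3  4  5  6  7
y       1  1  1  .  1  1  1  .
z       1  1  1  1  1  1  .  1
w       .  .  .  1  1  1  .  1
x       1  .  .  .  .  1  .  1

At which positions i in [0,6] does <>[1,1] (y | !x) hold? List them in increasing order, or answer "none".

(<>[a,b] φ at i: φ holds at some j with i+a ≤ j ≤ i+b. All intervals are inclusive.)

0, 1, 2, 3, 4, 5

Evaluate at each i in [0,6]:
  i=0: ✓ (witness j=1)
  i=1: ✓ (witness j=2)
  i=2: ✓ (witness j=3)
  i=3: ✓ (witness j=4)
  i=4: ✓ (witness j=5)
  i=5: ✓ (witness j=6)
  i=6: ✗ (none in [7,7])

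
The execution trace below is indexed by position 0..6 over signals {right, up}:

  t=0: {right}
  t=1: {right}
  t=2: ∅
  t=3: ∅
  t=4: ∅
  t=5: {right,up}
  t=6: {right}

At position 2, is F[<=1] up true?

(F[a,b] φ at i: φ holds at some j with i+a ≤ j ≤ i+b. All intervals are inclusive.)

False

Check up at each j in [2,3]:
  j=2: false
  j=3: false
No position in the window satisfies it → formula fails.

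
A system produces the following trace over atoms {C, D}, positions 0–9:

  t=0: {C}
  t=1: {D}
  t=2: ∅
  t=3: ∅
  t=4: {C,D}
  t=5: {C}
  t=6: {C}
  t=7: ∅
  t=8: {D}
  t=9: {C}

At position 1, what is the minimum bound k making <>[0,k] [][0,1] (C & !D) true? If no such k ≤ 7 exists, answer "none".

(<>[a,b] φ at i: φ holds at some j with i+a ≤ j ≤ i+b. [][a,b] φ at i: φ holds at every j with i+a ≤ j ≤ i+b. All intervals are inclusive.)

Scan j = 1,2,… for [][0,1] (C & !D):
  j=1: fails
  j=2: fails
  j=3: fails
  j=4: fails
  j=5: holds
First hit at j=5, so smallest k = 5-1 = 4.

4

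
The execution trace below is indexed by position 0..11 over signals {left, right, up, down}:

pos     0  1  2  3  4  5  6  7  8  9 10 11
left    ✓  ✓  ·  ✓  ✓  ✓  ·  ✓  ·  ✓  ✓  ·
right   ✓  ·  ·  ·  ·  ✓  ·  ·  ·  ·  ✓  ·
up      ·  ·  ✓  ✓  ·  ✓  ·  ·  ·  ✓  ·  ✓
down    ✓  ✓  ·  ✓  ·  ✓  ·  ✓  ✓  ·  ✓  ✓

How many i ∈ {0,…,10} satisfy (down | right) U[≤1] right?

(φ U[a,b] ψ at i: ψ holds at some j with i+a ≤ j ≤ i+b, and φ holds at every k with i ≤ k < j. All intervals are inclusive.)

3

Evaluate at each i in [0,10]:
  i=0: ✓ (rhs at j=0)
  i=1: ✗ (no rhs in [1,2])
  i=2: ✗ (no rhs in [2,3])
  i=3: ✗ (no rhs in [3,4])
  i=4: ✗ (lhs fails at k=4 before rhs at j=5)
  i=5: ✓ (rhs at j=5)
  i=6: ✗ (no rhs in [6,7])
  i=7: ✗ (no rhs in [7,8])
  i=8: ✗ (no rhs in [8,9])
  i=9: ✗ (lhs fails at k=9 before rhs at j=10)
  i=10: ✓ (rhs at j=10)
Positions where it holds: {0, 5, 10} → 3.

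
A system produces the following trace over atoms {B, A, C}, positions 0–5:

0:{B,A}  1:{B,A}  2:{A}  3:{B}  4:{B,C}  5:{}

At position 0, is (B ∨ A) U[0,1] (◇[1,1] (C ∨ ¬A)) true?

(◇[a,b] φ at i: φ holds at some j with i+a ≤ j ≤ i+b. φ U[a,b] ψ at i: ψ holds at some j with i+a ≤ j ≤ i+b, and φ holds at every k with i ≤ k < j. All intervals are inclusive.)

Need some j in [0,1] with ◇[1,1] (C ∨ ¬A), and (B ∨ A) at every k in [0,j-1].
  j=0: ◇[1,1] (C ∨ ¬A) — fails (none in [1,1]).
  j=1: ◇[1,1] (C ∨ ¬A) — fails (none in [2,2]).
No j in the window works → until fails.

No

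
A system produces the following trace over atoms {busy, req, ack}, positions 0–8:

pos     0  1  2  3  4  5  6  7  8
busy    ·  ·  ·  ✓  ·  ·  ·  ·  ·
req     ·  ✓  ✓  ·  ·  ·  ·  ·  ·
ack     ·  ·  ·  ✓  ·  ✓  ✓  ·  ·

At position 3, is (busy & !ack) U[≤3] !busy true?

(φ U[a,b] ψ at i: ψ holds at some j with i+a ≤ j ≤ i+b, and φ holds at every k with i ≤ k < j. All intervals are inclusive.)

Does not hold

Need some j in [3,6] with !busy, and (busy & !ack) at every k in [3,j-1].
  j=3: !busy false.
  j=4: !busy holds, but (busy & !ack) fails at k=3 → not this j.
  j=5: !busy holds, but (busy & !ack) fails at k=3 → not this j.
  j=6: !busy holds, but (busy & !ack) fails at k=3 → not this j.
No j in the window works → until fails.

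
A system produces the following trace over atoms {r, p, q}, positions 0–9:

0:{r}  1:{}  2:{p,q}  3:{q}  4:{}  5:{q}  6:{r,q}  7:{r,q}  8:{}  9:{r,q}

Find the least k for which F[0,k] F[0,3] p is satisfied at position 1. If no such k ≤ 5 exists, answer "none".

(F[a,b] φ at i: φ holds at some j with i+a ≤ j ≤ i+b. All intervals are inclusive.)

Scan j = 1,2,… for F[0,3] p:
  j=1: holds
First hit at j=1, so smallest k = 1-1 = 0.

0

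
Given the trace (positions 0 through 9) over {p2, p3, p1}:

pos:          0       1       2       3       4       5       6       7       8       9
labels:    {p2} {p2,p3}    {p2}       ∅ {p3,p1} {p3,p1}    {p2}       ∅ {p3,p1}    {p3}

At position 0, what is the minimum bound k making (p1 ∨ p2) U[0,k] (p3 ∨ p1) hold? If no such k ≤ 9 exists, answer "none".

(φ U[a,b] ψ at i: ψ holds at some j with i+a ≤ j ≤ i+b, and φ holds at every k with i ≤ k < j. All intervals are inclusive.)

1

Need earliest j ≥ 0 with (p3 ∨ p1), and (p1 ∨ p2) at every k in [0,j-1].
  j=0: rhs fails.
  j=1: rhs holds; lhs holds on [0,0]. k = 1.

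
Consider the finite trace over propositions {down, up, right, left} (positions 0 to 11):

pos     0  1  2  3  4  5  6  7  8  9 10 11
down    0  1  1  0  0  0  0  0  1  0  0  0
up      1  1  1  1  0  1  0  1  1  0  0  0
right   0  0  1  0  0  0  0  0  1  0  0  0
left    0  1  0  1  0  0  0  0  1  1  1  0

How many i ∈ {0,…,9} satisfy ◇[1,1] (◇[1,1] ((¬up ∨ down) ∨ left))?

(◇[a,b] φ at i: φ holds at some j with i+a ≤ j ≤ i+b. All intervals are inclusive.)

8

Evaluate at each i in [0,9]:
  i=0: ✓ (witness j=1)
  i=1: ✓ (witness j=2)
  i=2: ✓ (witness j=3)
  i=3: ✗ (none in [4,4])
  i=4: ✓ (witness j=5)
  i=5: ✗ (none in [6,6])
  i=6: ✓ (witness j=7)
  i=7: ✓ (witness j=8)
  i=8: ✓ (witness j=9)
  i=9: ✓ (witness j=10)
Positions where it holds: {0, 1, 2, 4, 6, 7, 8, 9} → 8.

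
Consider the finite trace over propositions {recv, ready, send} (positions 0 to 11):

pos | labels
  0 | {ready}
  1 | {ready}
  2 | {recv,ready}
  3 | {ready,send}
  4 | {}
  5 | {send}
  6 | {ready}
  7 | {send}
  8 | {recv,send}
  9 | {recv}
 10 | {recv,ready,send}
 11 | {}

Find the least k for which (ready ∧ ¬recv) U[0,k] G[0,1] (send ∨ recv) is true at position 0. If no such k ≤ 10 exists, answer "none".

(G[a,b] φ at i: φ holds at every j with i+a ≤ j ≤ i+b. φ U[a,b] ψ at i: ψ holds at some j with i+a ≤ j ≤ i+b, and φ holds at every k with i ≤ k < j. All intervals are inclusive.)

Need earliest j ≥ 0 with G[0,1] (send ∨ recv), and (ready ∧ ¬recv) at every k in [0,j-1].
  j=0: rhs fails.
  j=1: rhs fails.
  j=2: rhs holds; lhs holds on [0,1]. k = 2.

2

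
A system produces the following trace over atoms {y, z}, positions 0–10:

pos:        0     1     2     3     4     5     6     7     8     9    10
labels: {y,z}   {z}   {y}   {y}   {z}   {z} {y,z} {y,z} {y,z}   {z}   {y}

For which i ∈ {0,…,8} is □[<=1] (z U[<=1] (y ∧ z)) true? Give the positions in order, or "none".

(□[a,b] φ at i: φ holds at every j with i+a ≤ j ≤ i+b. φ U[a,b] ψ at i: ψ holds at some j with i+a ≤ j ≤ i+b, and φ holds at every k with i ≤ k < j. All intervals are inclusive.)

5, 6, 7

Evaluate at each i in [0,8]:
  i=0: ✗ (fails at j=1)
  i=1: ✗ (fails at j=1)
  i=2: ✗ (fails at j=2)
  i=3: ✗ (fails at j=3)
  i=4: ✗ (fails at j=4)
  i=5: ✓ (all of [5,6])
  i=6: ✓ (all of [6,7])
  i=7: ✓ (all of [7,8])
  i=8: ✗ (fails at j=9)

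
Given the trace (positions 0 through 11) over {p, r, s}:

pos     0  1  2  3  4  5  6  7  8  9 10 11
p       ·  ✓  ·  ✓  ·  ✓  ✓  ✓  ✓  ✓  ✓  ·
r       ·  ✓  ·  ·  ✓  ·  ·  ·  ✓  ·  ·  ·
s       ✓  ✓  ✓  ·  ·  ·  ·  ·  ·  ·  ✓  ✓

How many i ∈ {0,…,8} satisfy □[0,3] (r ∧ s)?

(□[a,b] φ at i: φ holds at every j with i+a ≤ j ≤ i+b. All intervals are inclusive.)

0

Evaluate at each i in [0,8]:
  i=0: ✗ (fails at j=0)
  i=1: ✗ (fails at j=2)
  i=2: ✗ (fails at j=2)
  i=3: ✗ (fails at j=3)
  i=4: ✗ (fails at j=4)
  i=5: ✗ (fails at j=5)
  i=6: ✗ (fails at j=6)
  i=7: ✗ (fails at j=7)
  i=8: ✗ (fails at j=8)
Positions where it holds: {} → 0.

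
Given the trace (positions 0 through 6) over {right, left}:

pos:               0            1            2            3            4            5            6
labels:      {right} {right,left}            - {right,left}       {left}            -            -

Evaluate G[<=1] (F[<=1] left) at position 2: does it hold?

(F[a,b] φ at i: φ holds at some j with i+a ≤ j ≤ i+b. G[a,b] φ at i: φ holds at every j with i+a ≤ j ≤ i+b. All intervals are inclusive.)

Holds

Check F[<=1] left at every j in [2,3]:
  j=2: holds (witness at 3)
  j=3: holds (witness at 3)
All positions satisfy it → formula holds.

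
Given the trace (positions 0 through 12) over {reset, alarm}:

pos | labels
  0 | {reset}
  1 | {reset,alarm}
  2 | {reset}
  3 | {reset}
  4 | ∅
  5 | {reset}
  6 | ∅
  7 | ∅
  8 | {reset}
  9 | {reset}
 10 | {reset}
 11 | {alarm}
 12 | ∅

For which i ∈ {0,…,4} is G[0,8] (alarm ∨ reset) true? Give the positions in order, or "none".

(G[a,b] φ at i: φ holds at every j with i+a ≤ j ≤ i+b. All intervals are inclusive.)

none

Evaluate at each i in [0,4]:
  i=0: ✗ (fails at j=4)
  i=1: ✗ (fails at j=4)
  i=2: ✗ (fails at j=4)
  i=3: ✗ (fails at j=4)
  i=4: ✗ (fails at j=4)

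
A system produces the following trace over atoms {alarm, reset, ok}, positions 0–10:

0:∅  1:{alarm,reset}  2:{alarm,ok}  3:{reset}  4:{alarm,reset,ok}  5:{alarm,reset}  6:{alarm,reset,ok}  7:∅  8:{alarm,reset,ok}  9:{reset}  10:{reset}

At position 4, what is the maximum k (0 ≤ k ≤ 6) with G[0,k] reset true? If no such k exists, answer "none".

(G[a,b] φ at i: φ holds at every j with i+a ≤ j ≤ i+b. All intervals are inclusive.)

2

reset must hold from j=4 onward; find where it first fails.
  j=4: holds
  j=5: holds
  j=6: holds
  j=7: fails
Holds on [4,6], so largest k = 2.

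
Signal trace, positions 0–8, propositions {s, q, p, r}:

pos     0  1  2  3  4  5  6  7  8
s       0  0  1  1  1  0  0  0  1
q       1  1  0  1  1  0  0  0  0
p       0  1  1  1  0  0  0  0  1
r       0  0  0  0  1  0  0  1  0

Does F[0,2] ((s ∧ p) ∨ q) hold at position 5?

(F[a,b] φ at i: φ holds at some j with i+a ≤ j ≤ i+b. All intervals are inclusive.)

Check ((s ∧ p) ∨ q) at each j in [5,7]:
  j=5: false
  j=6: false
  j=7: false
No position in the window satisfies it → formula fails.

False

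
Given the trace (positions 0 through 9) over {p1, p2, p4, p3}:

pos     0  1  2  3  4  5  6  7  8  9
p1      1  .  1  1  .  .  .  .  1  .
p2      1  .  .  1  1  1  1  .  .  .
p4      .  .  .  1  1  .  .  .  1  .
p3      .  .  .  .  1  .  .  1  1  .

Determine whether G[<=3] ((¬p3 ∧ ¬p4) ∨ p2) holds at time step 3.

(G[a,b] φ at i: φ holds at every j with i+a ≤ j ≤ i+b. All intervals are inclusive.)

True

Check ((¬p3 ∧ ¬p4) ∨ p2) at every j in [3,6]:
  j=3: true
  j=4: true
  j=5: true
  j=6: true
All positions satisfy it → formula holds.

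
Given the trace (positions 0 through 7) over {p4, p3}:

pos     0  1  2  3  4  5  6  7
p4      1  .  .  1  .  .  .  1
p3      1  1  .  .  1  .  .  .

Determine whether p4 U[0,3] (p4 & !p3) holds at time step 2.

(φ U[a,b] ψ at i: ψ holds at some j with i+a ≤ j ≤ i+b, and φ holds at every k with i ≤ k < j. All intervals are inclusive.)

Need some j in [2,5] with (p4 & !p3), and p4 at every k in [2,j-1].
  j=2: (p4 & !p3) false.
  j=3: (p4 & !p3) holds, but p4 fails at k=2 → not this j.
  j=4: (p4 & !p3) false.
  j=5: (p4 & !p3) false.
No j in the window works → until fails.

Does not hold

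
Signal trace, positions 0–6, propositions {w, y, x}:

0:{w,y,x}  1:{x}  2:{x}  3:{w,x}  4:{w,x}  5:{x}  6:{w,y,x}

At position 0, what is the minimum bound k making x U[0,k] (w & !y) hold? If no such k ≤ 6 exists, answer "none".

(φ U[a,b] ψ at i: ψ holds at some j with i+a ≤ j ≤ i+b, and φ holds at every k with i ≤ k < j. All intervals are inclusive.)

3

Need earliest j ≥ 0 with (w & !y), and x at every k in [0,j-1].
  j=0: rhs fails.
  j=1: rhs fails.
  j=2: rhs fails.
  j=3: rhs holds; lhs holds on [0,2]. k = 3.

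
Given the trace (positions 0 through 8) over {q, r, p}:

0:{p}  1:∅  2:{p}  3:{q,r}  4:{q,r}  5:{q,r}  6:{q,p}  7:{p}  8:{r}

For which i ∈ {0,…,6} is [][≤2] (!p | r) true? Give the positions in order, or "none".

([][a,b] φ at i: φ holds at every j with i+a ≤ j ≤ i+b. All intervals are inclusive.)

3

Evaluate at each i in [0,6]:
  i=0: ✗ (fails at j=0)
  i=1: ✗ (fails at j=2)
  i=2: ✗ (fails at j=2)
  i=3: ✓ (all of [3,5])
  i=4: ✗ (fails at j=6)
  i=5: ✗ (fails at j=6)
  i=6: ✗ (fails at j=6)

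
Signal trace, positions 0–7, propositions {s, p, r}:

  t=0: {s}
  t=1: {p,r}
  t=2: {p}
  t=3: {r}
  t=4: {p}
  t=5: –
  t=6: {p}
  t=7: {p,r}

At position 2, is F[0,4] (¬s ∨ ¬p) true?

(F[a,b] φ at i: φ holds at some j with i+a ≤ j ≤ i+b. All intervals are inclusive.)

Yes

Check (¬s ∨ ¬p) at each j in [2,6]:
  j=2: true
  j=3: true
  j=4: true
  j=5: true
  j=6: true
Found at j=2 → formula holds.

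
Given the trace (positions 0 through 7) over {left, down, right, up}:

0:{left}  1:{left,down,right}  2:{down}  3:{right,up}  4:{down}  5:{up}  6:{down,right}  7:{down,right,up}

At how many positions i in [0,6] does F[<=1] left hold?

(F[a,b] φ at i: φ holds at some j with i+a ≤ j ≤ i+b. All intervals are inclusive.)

2

Evaluate at each i in [0,6]:
  i=0: ✓ (witness j=0)
  i=1: ✓ (witness j=1)
  i=2: ✗ (none in [2,3])
  i=3: ✗ (none in [3,4])
  i=4: ✗ (none in [4,5])
  i=5: ✗ (none in [5,6])
  i=6: ✗ (none in [6,7])
Positions where it holds: {0, 1} → 2.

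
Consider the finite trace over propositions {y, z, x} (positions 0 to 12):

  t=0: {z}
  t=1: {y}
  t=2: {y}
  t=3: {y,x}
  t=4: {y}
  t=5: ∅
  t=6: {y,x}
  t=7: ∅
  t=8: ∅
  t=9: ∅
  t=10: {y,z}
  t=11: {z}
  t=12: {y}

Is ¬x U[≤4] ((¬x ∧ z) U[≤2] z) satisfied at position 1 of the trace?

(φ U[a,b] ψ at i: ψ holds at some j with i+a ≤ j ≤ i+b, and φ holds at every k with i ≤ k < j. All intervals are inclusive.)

Need some j in [1,5] with ((¬x ∧ z) U[≤2] z), and ¬x at every k in [1,j-1].
  j=1: ((¬x ∧ z) U[≤2] z) — fails.
  j=2: ((¬x ∧ z) U[≤2] z) — fails.
  j=3: ((¬x ∧ z) U[≤2] z) — fails.
  j=4: ((¬x ∧ z) U[≤2] z) — fails.
  j=5: ((¬x ∧ z) U[≤2] z) — fails.
No j in the window works → until fails.

No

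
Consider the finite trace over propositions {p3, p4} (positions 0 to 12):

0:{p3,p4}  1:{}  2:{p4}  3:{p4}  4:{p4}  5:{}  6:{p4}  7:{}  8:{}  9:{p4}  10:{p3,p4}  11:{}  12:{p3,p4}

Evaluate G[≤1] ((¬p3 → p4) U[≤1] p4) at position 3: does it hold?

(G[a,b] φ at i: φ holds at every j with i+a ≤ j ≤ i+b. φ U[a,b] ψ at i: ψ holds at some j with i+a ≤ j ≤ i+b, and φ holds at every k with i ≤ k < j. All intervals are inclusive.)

Yes

Check ((¬p3 → p4) U[≤1] p4) at every j in [3,4]:
  j=3: holds
  j=4: holds
All positions satisfy it → formula holds.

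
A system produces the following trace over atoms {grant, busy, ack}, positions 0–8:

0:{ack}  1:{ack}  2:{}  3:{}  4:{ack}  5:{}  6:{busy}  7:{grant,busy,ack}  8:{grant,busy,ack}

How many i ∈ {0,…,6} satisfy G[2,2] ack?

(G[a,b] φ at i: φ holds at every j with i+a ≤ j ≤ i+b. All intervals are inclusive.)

3

Evaluate at each i in [0,6]:
  i=0: ✗ (fails at j=2)
  i=1: ✗ (fails at j=3)
  i=2: ✓ (all of [4,4])
  i=3: ✗ (fails at j=5)
  i=4: ✗ (fails at j=6)
  i=5: ✓ (all of [7,7])
  i=6: ✓ (all of [8,8])
Positions where it holds: {2, 5, 6} → 3.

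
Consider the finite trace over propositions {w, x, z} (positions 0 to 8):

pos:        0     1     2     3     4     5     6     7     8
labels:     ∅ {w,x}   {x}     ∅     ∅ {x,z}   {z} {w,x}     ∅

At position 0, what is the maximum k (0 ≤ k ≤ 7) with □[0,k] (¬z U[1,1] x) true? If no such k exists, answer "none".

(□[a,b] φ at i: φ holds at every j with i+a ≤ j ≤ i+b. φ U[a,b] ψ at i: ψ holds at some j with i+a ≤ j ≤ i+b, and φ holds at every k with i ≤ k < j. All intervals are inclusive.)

(¬z U[1,1] x) must hold from j=0 onward; find where it first fails.
  j=0: holds
  j=1: holds
  j=2: fails
Holds on [0,1], so largest k = 1.

1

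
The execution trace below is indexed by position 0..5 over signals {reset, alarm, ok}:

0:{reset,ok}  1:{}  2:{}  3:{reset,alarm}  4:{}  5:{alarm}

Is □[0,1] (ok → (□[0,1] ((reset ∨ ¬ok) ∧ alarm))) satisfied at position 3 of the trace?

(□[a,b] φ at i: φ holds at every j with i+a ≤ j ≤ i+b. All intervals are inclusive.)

Holds

Check (ok → (□[0,1] ((reset ∨ ¬ok) ∧ alarm))) at every j in [3,4]:
  j=3: antecedent false → ✓
  j=4: antecedent false → ✓
All positions satisfy it → formula holds.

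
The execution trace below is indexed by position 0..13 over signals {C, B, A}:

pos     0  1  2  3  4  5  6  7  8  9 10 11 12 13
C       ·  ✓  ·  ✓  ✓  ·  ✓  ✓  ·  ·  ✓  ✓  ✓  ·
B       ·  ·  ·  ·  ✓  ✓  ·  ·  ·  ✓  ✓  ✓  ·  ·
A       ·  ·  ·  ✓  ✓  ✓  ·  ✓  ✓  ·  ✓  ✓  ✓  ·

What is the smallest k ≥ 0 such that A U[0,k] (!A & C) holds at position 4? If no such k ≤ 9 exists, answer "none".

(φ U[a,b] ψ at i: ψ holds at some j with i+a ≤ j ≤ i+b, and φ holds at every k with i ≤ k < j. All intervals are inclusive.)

2

Need earliest j ≥ 4 with (!A & C), and A at every k in [4,j-1].
  j=4: rhs fails.
  j=5: rhs fails.
  j=6: rhs holds; lhs holds on [4,5]. k = 2.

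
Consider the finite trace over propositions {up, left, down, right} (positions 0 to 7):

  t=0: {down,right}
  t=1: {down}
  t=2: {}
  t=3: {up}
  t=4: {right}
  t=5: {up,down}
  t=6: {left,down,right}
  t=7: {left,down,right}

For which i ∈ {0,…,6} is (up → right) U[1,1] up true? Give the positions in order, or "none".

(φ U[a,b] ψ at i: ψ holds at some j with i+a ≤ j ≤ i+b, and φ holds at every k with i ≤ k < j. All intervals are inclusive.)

2, 4

Evaluate at each i in [0,6]:
  i=0: ✗ (no rhs in [1,1])
  i=1: ✗ (no rhs in [2,2])
  i=2: ✓ (rhs at j=3; lhs holds on [2,2])
  i=3: ✗ (no rhs in [4,4])
  i=4: ✓ (rhs at j=5; lhs holds on [4,4])
  i=5: ✗ (no rhs in [6,6])
  i=6: ✗ (no rhs in [7,7])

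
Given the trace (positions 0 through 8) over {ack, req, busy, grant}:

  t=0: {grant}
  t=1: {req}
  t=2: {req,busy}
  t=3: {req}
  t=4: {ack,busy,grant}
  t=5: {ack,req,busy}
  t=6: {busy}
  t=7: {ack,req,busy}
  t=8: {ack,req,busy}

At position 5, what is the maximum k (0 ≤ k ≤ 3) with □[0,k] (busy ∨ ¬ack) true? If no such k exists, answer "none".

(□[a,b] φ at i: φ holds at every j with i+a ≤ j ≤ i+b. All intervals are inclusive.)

(busy ∨ ¬ack) must hold from j=5 onward; find where it first fails.
  j=5: holds
  j=6: holds
  j=7: holds
  j=8: holds
Holds through j=8; largest k = 3.

3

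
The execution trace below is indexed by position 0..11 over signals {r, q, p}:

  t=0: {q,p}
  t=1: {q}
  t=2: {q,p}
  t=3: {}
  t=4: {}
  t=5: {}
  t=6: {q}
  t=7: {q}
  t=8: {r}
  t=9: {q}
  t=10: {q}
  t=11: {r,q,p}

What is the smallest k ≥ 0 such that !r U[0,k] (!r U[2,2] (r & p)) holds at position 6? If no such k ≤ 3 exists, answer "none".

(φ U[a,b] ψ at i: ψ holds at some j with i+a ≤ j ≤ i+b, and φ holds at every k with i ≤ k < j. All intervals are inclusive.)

none

Need earliest j ≥ 6 with (!r U[2,2] (r & p)), and !r at every k in [6,j-1].
  j=6: rhs fails.
  j=7: rhs fails.
  j=8: rhs fails.
  j=9: rhs holds but lhs fails at k=8.
No witness within the range → none.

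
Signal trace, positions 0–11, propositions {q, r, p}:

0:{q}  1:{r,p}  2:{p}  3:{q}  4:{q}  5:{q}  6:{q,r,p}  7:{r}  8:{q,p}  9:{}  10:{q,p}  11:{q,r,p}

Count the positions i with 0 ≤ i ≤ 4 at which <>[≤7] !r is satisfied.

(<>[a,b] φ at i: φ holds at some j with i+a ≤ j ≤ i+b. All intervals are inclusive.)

5

Evaluate at each i in [0,4]:
  i=0: ✓ (witness j=0)
  i=1: ✓ (witness j=2)
  i=2: ✓ (witness j=2)
  i=3: ✓ (witness j=3)
  i=4: ✓ (witness j=4)
Positions where it holds: {0, 1, 2, 3, 4} → 5.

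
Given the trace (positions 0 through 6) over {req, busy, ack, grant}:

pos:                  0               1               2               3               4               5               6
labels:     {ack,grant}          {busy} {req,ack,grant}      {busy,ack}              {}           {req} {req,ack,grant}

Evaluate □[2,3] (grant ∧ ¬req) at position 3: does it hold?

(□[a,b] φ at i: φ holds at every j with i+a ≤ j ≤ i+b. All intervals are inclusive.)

Check (grant ∧ ¬req) at every j in [5,6]:
  j=5: false
  j=6: false
Fails at j=5 → formula fails.

False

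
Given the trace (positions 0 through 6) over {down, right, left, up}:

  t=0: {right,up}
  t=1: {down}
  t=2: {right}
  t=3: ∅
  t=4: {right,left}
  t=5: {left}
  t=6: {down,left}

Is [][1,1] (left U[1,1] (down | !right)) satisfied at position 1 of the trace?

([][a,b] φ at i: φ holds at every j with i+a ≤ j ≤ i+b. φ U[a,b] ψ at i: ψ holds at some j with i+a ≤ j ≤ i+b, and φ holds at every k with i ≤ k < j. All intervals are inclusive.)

Check (left U[1,1] (down | !right)) at every j in [2,2]:
  j=2: fails
Fails at j=2 → formula fails.

No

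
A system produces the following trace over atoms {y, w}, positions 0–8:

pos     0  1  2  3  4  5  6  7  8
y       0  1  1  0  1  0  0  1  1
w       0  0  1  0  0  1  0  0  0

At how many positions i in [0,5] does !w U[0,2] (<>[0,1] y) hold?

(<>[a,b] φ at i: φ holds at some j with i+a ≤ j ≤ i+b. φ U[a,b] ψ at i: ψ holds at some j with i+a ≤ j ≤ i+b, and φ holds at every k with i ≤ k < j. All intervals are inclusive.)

Evaluate at each i in [0,5]:
  i=0: ✓ (rhs at j=0)
  i=1: ✓ (rhs at j=1)
  i=2: ✓ (rhs at j=2)
  i=3: ✓ (rhs at j=3)
  i=4: ✓ (rhs at j=4)
  i=5: ✗ (lhs fails at k=5 before rhs at j=6)
Positions where it holds: {0, 1, 2, 3, 4} → 5.

5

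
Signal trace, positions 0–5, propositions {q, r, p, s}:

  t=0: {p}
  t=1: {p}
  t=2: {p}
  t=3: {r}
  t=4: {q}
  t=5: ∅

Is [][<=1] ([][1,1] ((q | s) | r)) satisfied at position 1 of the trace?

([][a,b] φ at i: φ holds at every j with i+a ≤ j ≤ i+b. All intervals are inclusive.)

Does not hold

Check [][1,1] ((q | s) | r) at every j in [1,2]:
  j=1: fails at 2
  j=2: holds on [3,3]
Fails at j=1 → formula fails.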